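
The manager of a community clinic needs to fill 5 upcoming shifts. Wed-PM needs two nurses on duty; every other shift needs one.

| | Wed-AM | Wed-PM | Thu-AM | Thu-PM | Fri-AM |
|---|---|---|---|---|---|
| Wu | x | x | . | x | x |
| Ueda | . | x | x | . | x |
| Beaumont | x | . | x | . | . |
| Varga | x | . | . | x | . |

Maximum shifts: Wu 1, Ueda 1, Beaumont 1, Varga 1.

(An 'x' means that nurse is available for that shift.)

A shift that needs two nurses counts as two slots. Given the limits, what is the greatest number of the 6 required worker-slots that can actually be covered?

4

Total capacity across all nurses is 1+1+1+1 = 4, and 6 slots are needed, so at most 4 can be filled.
An assignment achieving 4: Wed-PM→Wu+Ueda, Thu-AM→Beaumont, Thu-PM→Varga.
Loads: Wu 1/1, Ueda 1/1, Beaumont 1/1, Varga 1/1.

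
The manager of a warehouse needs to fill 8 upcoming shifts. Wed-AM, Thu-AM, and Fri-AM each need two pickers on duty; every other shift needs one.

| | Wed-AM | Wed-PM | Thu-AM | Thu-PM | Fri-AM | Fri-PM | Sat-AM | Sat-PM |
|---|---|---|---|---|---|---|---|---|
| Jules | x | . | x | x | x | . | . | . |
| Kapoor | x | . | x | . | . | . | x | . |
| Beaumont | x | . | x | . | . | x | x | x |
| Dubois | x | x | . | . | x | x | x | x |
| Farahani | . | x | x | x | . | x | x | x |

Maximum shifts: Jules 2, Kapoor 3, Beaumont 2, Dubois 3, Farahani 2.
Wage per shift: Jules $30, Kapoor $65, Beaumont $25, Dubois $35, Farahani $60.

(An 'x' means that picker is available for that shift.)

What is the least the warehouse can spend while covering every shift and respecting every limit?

Fri-AM can only be covered by Jules and Dubois, so that assignment is forced.
Picking the cheapest available picker for each shift independently would cost $315, but that ignores the shift limits.
An optimal schedule: Wed-AM→Dubois+Kapoor, Wed-PM→Dubois, Thu-AM→Farahani+Kapoor, Thu-PM→Jules, Fri-AM→Jules+Dubois, Fri-PM→Beaumont, Sat-AM→Farahani, Sat-PM→Beaumont.
Total: 35 + 65 + 35 + 60 + 65 + 30 + 30 + 35 + 25 + 60 + 25 = $465.

$465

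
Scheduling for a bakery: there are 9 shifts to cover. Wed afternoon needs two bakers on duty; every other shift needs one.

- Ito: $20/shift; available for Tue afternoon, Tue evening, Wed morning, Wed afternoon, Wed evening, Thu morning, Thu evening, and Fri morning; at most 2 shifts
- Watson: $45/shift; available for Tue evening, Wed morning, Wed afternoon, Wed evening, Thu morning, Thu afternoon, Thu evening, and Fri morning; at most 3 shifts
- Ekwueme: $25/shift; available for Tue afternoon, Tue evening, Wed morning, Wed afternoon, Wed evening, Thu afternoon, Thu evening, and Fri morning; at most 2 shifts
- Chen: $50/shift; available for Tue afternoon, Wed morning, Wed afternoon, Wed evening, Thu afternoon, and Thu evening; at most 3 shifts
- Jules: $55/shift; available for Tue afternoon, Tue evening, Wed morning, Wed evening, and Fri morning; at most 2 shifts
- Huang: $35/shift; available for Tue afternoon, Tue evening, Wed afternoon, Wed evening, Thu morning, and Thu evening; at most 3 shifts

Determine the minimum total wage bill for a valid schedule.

Picking the cheapest available baker for each shift independently would cost $210, but that ignores the shift limits.
An optimal schedule: Tue afternoon→Ekwueme, Tue evening→Huang, Wed morning→Watson, Wed afternoon→Huang+Watson, Wed evening→Watson, Thu morning→Ito, Thu afternoon→Ekwueme, Thu evening→Huang, Fri morning→Ito.
Total: 25 + 35 + 45 + 35 + 45 + 45 + 20 + 25 + 35 + 20 = $330.

$330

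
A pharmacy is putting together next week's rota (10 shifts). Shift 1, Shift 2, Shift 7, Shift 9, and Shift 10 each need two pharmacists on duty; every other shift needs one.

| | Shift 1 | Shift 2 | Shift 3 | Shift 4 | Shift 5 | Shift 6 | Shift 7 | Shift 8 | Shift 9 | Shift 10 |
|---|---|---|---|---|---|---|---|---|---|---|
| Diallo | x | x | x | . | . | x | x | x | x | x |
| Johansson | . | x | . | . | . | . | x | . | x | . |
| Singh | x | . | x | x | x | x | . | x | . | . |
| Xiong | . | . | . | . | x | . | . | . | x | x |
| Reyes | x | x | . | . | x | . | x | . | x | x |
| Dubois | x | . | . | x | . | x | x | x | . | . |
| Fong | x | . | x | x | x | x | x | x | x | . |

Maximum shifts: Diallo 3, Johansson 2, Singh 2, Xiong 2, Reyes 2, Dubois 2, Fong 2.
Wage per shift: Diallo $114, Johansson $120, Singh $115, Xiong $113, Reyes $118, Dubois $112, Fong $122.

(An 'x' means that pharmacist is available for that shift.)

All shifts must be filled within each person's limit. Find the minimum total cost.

$1742

Picking the cheapest available pharmacist for each shift independently would cost $1701, but that ignores the shift limits.
An optimal schedule: Shift 1→Reyes+Fong, Shift 2→Diallo+Johansson, Shift 3→Diallo, Shift 4→Singh, Shift 5→Singh, Shift 6→Dubois, Shift 7→Johansson+Reyes, Shift 8→Dubois, Shift 9→Xiong+Fong, Shift 10→Diallo+Xiong.
Total: 118 + 122 + 114 + 120 + 114 + 115 + 115 + 112 + 120 + 118 + 112 + 113 + 122 + 114 + 113 = $1742.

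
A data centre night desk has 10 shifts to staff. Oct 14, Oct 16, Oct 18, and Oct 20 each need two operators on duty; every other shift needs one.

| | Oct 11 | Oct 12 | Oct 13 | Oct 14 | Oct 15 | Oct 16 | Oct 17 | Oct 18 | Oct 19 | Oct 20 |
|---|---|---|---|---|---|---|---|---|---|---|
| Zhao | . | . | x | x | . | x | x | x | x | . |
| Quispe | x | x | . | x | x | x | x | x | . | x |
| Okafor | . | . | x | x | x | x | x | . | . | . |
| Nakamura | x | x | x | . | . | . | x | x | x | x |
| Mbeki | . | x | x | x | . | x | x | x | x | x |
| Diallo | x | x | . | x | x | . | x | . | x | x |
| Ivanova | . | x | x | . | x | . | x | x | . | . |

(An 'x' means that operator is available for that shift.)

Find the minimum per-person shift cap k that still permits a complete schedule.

With 7 operators and 14 worker-slots to fill, someone must work at least ⌈14/7⌉ = 2 shifts, so k ≥ 2.
k = 2 works: Oct 11→Quispe, Oct 12→Nakamura, Oct 13→Zhao, Oct 14→Okafor+Diallo, Oct 15→Quispe, Oct 16→Okafor+Mbeki, Oct 17→Ivanova, Oct 18→Mbeki+Ivanova, Oct 19→Zhao, Oct 20→Nakamura+Diallo.
Loads: Zhao 2, Quispe 2, Okafor 2, Nakamura 2, Mbeki 2, Diallo 2, Ivanova 2 — all ≤ 2.

2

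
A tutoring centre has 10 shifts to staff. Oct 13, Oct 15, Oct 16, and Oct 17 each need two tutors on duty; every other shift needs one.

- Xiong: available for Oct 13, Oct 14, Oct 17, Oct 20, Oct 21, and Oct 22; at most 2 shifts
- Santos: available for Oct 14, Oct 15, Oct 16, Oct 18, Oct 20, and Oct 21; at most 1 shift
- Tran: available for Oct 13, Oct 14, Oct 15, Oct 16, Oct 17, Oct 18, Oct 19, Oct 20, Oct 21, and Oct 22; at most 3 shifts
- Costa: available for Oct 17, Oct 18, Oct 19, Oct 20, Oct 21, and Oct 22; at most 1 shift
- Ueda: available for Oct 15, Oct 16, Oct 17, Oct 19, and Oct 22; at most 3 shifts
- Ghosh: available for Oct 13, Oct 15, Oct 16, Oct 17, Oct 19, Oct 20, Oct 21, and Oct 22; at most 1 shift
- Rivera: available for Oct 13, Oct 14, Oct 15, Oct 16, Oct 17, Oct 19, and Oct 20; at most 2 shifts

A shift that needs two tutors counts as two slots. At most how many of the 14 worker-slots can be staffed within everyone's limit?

Total capacity across all tutors is 2+1+3+1+3+1+2 = 13, and 14 slots are needed, so at most 13 can be filled.
An assignment achieving 13: Oct 13→Xiong+Tran, Oct 14→Xiong, Oct 15→Tran+Ueda, Oct 16→Tran+Ueda, Oct 17→Rivera, Oct 18→Santos, Oct 19→Costa, Oct 20→Rivera, Oct 21→Ghosh, Oct 22→Ueda.
Loads: Xiong 2/2, Santos 1/1, Tran 3/3, Costa 1/1, Ueda 3/3, Ghosh 1/1, Rivera 2/2.

13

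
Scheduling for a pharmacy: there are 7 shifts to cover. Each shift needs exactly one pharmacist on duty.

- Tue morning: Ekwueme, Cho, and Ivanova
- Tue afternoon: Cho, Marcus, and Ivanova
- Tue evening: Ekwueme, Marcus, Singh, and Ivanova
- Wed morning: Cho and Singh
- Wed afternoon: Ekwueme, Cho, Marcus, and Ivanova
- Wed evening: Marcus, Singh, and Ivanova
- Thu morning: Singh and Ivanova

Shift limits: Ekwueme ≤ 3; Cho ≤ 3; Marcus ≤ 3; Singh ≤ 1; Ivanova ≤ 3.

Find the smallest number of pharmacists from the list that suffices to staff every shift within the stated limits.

3

7 slots to fill and no one can take more than 3, so at least ⌈7/3⌉ = 3 pharmacists are needed.
Ekwueme, Cho, and Ivanova alone can cover everything: Tue morning→Ekwueme, Tue afternoon→Cho, Tue evening→Ekwueme, Wed morning→Cho, Wed afternoon→Ekwueme, Wed evening→Ivanova, Thu morning→Ivanova.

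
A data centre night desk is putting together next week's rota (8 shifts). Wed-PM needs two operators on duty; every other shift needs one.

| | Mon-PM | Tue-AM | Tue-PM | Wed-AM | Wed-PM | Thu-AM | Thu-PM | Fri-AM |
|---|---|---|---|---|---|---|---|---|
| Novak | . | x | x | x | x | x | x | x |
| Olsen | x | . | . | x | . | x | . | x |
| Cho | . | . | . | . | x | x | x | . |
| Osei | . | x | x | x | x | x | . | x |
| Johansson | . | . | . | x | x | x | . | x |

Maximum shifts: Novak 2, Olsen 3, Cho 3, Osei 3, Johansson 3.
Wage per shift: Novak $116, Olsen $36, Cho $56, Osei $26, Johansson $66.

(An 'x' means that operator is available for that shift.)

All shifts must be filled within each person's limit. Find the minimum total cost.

Mon-PM can only be covered by Olsen, so that assignment is forced.
Picking the cheapest available operator for each shift independently would cost $304, but that ignores the shift limits.
An optimal schedule: Mon-PM→Olsen, Tue-AM→Osei, Tue-PM→Osei, Wed-AM→Olsen, Wed-PM→Osei+Cho, Thu-AM→Cho, Thu-PM→Cho, Fri-AM→Olsen.
Total: 36 + 26 + 26 + 36 + 26 + 56 + 56 + 56 + 36 = $354.

$354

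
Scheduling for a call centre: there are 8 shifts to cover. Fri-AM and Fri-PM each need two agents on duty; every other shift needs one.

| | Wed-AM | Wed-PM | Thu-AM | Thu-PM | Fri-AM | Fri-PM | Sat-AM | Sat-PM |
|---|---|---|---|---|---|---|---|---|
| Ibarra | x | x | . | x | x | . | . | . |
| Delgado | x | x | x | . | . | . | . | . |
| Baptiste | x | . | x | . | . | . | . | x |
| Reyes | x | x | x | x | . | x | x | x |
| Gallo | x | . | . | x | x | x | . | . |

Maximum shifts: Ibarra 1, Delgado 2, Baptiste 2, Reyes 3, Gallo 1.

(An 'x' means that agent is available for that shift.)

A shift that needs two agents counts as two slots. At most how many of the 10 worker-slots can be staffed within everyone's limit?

Total capacity across all agents is 1+2+2+3+1 = 9, and 10 slots are needed, so at most 9 can be filled.
An assignment achieving 9: Wed-AM→Baptiste, Wed-PM→Delgado, Thu-AM→Delgado, Thu-PM→Reyes, Fri-AM→Ibarra+Gallo, Fri-PM→Reyes, Sat-AM→Reyes, Sat-PM→Baptiste.
Loads: Ibarra 1/1, Delgado 2/2, Baptiste 2/2, Reyes 3/3, Gallo 1/1.

9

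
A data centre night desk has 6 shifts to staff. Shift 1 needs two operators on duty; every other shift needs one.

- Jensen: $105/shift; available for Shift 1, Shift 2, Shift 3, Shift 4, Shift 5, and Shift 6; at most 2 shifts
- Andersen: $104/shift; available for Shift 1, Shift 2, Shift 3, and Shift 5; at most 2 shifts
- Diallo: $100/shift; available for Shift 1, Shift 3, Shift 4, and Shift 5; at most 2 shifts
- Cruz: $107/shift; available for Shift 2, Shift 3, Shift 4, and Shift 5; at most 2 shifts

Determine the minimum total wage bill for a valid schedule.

Shift 6 can only be covered by Jensen, so that assignment is forced.
Picking the cheapest available operator for each shift independently would cost $713, but that ignores the shift limits.
An optimal schedule: Shift 1→Jensen+Andersen, Shift 2→Andersen, Shift 3→Diallo, Shift 4→Diallo, Shift 5→Cruz, Shift 6→Jensen.
Total: 105 + 104 + 104 + 100 + 100 + 107 + 105 = $725.

$725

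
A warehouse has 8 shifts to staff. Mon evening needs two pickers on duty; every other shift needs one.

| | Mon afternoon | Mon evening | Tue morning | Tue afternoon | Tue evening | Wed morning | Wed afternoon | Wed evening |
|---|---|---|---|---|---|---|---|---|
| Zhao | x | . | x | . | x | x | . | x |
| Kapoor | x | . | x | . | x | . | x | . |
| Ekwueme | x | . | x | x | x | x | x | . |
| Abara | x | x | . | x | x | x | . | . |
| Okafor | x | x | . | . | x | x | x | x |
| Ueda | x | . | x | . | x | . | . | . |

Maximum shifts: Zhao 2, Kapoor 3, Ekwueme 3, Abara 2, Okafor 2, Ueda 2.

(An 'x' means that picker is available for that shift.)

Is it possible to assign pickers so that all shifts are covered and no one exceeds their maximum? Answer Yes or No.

Yes

Mon evening can only be covered by Abara and Okafor, so that assignment is forced.
One valid schedule: Mon afternoon→Kapoor, Mon evening→Abara+Okafor, Tue morning→Zhao, Tue afternoon→Ekwueme, Tue evening→Kapoor, Wed morning→Ekwueme, Wed afternoon→Kapoor, Wed evening→Zhao.
Loads: Zhao 2/2, Kapoor 3/3, Ekwueme 2/3, Abara 1/2, Okafor 1/2, Ueda 0/2 — all within limits.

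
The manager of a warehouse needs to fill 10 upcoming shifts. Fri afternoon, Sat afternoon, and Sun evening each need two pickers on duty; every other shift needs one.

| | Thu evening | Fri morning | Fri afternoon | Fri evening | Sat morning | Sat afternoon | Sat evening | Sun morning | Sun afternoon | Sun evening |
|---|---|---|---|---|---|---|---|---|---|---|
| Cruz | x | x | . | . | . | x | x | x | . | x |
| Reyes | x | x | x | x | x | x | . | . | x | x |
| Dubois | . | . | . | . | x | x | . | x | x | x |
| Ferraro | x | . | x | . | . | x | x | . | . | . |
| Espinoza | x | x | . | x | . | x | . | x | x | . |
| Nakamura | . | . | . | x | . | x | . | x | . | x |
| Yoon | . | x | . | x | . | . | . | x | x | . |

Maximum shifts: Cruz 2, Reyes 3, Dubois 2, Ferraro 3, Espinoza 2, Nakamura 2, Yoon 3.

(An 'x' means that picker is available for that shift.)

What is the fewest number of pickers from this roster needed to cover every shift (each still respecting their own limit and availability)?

13 slots to fill and no one can take more than 3, so at least ⌈13/3⌉ = 5 pickers are needed.
Cruz, Reyes, Dubois, Ferraro, and Yoon alone can cover everything: Thu evening→Ferraro, Fri morning→Yoon, Fri afternoon→Reyes+Ferraro, Fri evening→Reyes, Sat morning→Reyes, Sat afternoon→Dubois+Ferraro, Sat evening→Cruz, Sun morning→Yoon, Sun afternoon→Yoon, Sun evening→Cruz+Dubois.

5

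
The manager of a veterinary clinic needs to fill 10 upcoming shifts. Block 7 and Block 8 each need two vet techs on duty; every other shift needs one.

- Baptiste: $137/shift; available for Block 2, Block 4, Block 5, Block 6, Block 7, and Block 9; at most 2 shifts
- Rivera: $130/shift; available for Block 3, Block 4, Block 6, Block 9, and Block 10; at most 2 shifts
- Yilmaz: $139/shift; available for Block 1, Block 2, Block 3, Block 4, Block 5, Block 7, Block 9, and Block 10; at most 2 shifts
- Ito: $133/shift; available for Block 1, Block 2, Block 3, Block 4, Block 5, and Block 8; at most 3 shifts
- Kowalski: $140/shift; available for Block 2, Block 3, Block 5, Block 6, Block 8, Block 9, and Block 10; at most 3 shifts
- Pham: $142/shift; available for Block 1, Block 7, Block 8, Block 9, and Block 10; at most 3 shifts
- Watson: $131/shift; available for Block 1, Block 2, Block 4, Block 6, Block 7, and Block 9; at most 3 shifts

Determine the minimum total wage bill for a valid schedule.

Picking the cheapest available vet tech for each shift independently would cost $1586, but that ignores the shift limits.
An optimal schedule: Block 1→Watson, Block 2→Watson, Block 3→Rivera, Block 4→Ito, Block 5→Ito, Block 6→Rivera, Block 7→Watson+Baptiste, Block 8→Ito+Kowalski, Block 9→Baptiste, Block 10→Yilmaz.
Total: 131 + 131 + 130 + 133 + 133 + 130 + 131 + 137 + 133 + 140 + 137 + 139 = $1605.

$1605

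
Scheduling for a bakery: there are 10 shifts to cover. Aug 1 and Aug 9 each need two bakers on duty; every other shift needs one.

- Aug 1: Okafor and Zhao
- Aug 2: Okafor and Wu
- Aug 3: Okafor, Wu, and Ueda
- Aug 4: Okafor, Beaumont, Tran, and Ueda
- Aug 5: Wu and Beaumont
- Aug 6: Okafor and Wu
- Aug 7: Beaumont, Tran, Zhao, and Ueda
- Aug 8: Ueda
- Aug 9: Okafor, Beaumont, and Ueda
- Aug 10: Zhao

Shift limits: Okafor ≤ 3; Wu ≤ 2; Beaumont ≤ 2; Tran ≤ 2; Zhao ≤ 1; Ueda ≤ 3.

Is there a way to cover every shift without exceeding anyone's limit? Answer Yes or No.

Total capacity is 13 and 12 slots are needed, so capacity alone doesn't rule it out.
Shifts {Aug 1, Aug 10} need 3 worker-slots in total, but the bakers available for any of those shifts (Okafor and Zhao) can supply at most 2 among them. So no valid schedule exists.

No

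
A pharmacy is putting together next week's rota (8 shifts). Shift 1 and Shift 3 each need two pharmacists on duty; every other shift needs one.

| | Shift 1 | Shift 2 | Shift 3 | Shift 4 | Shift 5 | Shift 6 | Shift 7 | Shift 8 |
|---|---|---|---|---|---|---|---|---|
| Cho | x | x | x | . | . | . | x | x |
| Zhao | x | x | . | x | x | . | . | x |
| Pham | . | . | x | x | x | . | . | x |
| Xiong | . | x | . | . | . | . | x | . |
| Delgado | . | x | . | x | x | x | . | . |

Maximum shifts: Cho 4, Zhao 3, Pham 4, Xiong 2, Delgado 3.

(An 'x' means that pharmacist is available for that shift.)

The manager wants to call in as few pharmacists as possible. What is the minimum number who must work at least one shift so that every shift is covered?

10 slots to fill and no one can take more than 4, so at least ⌈10/4⌉ = 3 pharmacists are needed.
Shifts {Shift 1, Shift 3, Shift 6} need 5 slots, but among the pharmacists available for them (Cho, Zhao, Pham, and Delgado) any 3 together supply at most 4. So 3 pharmacists are not enough.
Cho, Zhao, Pham, and Delgado alone can cover everything: Shift 1→Cho+Zhao, Shift 2→Cho, Shift 3→Cho+Pham, Shift 4→Zhao, Shift 5→Zhao, Shift 6→Delgado, Shift 7→Cho, Shift 8→Pham.

4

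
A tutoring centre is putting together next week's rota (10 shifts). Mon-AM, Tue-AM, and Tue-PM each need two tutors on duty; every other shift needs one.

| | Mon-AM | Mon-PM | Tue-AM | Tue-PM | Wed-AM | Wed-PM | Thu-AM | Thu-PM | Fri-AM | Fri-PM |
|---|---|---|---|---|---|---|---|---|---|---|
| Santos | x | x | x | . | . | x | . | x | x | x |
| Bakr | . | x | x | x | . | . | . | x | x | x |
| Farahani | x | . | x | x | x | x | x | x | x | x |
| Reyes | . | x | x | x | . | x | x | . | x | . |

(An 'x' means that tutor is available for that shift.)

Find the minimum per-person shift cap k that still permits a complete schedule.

With 4 tutors and 13 worker-slots to fill, someone must work at least ⌈13/4⌉ = 4 shifts, so k ≥ 4.
k = 4 works: Mon-AM→Santos+Farahani, Mon-PM→Santos, Tue-AM→Bakr+Reyes, Tue-PM→Bakr+Farahani, Wed-AM→Farahani, Wed-PM→Santos, Thu-AM→Farahani, Thu-PM→Santos, Fri-AM→Bakr, Fri-PM→Bakr.
Loads: Santos 4, Bakr 4, Farahani 4, Reyes 1 — all ≤ 4.

4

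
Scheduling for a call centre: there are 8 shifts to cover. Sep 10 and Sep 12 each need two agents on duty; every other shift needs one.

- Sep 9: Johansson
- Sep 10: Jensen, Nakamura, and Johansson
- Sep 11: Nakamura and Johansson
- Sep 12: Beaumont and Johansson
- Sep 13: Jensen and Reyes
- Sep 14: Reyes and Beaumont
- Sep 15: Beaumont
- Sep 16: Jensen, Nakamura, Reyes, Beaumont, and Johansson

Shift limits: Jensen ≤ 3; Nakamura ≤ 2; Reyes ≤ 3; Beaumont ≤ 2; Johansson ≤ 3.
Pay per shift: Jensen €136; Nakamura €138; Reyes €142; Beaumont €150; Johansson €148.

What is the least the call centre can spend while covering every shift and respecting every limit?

€1422

Sep 9 can only be covered by Johansson, so that assignment is forced.
Sep 12 can only be covered by Beaumont and Johansson, so that assignment is forced.
Sep 15 can only be covered by Beaumont, so that assignment is forced.
Picking the cheapest available agent for each shift independently would cost €1422, and that bound is achievable.
An optimal schedule: Sep 9→Johansson, Sep 10→Jensen+Nakamura, Sep 11→Nakamura, Sep 12→Beaumont+Johansson, Sep 13→Jensen, Sep 14→Reyes, Sep 15→Beaumont, Sep 16→Jensen.
Total: 148 + 136 + 138 + 138 + 150 + 148 + 136 + 142 + 150 + 136 = €1422.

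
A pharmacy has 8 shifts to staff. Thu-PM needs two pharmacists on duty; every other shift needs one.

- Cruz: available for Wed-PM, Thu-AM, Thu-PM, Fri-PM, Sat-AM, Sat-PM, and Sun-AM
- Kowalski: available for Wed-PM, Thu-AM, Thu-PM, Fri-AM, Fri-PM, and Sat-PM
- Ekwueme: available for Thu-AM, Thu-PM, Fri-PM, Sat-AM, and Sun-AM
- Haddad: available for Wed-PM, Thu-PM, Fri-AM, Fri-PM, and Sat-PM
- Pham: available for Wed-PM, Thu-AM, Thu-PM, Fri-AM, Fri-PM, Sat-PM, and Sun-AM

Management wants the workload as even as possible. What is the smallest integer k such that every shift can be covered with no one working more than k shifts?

With 5 pharmacists and 9 worker-slots to fill, someone must work at least ⌈9/5⌉ = 2 shifts, so k ≥ 2.
k = 2 works: Wed-PM→Kowalski, Thu-AM→Ekwueme, Thu-PM→Haddad+Pham, Fri-AM→Kowalski, Fri-PM→Ekwueme, Sat-AM→Cruz, Sat-PM→Haddad, Sun-AM→Cruz.
Loads: Cruz 2, Kowalski 2, Ekwueme 2, Haddad 2, Pham 1 — all ≤ 2.

2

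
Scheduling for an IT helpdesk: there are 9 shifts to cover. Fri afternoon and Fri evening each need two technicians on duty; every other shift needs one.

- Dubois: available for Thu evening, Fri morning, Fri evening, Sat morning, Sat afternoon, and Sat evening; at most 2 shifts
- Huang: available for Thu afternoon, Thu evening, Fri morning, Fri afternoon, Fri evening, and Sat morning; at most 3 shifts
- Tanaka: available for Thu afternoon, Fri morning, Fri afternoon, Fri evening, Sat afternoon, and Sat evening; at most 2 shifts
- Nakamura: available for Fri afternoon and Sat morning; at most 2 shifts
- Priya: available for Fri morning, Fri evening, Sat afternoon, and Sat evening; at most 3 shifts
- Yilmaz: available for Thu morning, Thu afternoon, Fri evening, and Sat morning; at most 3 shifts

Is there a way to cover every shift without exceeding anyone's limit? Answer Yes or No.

Yes

Thu morning can only be covered by Yilmaz, so that assignment is forced.
One valid schedule: Thu morning→Yilmaz, Thu afternoon→Huang, Thu evening→Dubois, Fri morning→Huang, Fri afternoon→Huang+Tanaka, Fri evening→Priya+Yilmaz, Sat morning→Nakamura, Sat afternoon→Dubois, Sat evening→Tanaka.
Loads: Dubois 2/2, Huang 3/3, Tanaka 2/2, Nakamura 1/2, Priya 1/3, Yilmaz 2/3 — all within limits.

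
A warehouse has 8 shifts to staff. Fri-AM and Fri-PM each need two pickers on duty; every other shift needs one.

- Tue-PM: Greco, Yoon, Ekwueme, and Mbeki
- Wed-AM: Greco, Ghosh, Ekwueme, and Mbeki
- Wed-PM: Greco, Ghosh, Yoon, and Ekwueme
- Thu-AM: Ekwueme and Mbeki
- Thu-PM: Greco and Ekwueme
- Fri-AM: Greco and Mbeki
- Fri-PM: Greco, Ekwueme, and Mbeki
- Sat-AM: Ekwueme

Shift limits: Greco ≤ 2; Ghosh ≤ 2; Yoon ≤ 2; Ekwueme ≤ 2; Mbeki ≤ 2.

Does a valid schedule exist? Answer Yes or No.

Total capacity is 10 and 10 slots are needed, so capacity alone doesn't rule it out.
Shifts {Thu-AM, Thu-PM, Fri-AM, Fri-PM, Sat-AM} need 7 worker-slots in total, but the pickers available for any of those shifts (Greco, Ekwueme, and Mbeki) can supply at most 6 among them. So no valid schedule exists.

No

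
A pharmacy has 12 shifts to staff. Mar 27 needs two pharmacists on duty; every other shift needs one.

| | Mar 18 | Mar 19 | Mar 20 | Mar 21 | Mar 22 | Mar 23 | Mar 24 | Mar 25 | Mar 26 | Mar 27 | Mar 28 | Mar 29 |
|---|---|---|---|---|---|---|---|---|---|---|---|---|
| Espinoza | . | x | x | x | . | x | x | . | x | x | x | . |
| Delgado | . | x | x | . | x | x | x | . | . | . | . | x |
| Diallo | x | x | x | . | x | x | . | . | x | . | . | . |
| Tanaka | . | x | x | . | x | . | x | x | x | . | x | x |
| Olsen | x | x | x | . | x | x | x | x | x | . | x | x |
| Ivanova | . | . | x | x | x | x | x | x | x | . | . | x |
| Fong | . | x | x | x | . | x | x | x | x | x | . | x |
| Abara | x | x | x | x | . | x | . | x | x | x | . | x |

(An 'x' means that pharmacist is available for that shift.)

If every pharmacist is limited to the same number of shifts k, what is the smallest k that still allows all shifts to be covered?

With 8 pharmacists and 13 worker-slots to fill, someone must work at least ⌈13/8⌉ = 2 shifts, so k ≥ 2.
k = 2 works: Mar 18→Diallo, Mar 19→Diallo, Mar 20→Ivanova, Mar 21→Ivanova, Mar 22→Delgado, Mar 23→Olsen, Mar 24→Delgado, Mar 25→Tanaka, Mar 26→Olsen, Mar 27→Espinoza+Fong, Mar 28→Espinoza, Mar 29→Tanaka.
Loads: Espinoza 2, Delgado 2, Diallo 2, Tanaka 2, Olsen 2, Ivanova 2, Fong 1, Abara 0 — all ≤ 2.

2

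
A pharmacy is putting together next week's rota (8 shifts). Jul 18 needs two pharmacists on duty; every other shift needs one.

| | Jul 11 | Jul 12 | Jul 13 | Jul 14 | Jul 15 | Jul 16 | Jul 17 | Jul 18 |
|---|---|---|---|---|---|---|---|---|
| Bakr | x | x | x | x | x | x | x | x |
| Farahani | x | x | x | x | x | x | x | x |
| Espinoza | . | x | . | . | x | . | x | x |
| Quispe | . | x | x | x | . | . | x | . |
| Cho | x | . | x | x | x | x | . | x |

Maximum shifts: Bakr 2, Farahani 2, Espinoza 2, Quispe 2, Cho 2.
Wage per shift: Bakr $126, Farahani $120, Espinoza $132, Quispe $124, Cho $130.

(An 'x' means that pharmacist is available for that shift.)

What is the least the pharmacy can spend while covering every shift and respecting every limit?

$1132

Picking the cheapest available pharmacist for each shift independently would cost $1086, but that ignores the shift limits.
An optimal schedule: Jul 11→Farahani, Jul 12→Quispe, Jul 13→Quispe, Jul 14→Bakr, Jul 15→Cho, Jul 16→Farahani, Jul 17→Bakr, Jul 18→Cho+Espinoza.
Total: 120 + 124 + 124 + 126 + 130 + 120 + 126 + 130 + 132 = $1132.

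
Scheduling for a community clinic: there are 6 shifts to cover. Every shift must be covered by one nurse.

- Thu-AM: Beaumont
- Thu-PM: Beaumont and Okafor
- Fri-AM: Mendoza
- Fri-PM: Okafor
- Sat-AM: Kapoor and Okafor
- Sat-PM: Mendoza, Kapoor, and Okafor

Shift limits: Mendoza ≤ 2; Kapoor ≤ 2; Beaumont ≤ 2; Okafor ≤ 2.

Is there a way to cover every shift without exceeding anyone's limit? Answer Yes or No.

Yes

Thu-AM can only be covered by Beaumont, so that assignment is forced.
Fri-AM can only be covered by Mendoza, so that assignment is forced.
Fri-PM can only be covered by Okafor, so that assignment is forced.
One valid schedule: Thu-AM→Beaumont, Thu-PM→Beaumont, Fri-AM→Mendoza, Fri-PM→Okafor, Sat-AM→Kapoor, Sat-PM→Mendoza.
Loads: Mendoza 2/2, Kapoor 1/2, Beaumont 2/2, Okafor 1/2 — all within limits.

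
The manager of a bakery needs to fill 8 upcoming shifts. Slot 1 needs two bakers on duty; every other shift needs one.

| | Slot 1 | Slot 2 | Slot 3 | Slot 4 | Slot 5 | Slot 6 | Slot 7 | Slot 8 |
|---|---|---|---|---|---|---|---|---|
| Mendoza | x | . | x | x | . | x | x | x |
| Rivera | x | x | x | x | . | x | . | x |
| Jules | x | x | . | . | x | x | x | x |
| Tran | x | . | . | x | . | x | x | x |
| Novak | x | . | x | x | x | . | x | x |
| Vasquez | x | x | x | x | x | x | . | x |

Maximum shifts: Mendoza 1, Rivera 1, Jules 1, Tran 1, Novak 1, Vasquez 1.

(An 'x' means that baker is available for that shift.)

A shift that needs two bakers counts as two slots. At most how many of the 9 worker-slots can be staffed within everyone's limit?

6

Total capacity across all bakers is 1+1+1+1+1+1 = 6, and 9 slots are needed, so at most 6 can be filled.
An assignment achieving 6: Slot 2→Rivera, Slot 3→Mendoza, Slot 4→Novak, Slot 5→Jules, Slot 6→Vasquez, Slot 7→Tran.
Loads: Mendoza 1/1, Rivera 1/1, Jules 1/1, Tran 1/1, Novak 1/1, Vasquez 1/1.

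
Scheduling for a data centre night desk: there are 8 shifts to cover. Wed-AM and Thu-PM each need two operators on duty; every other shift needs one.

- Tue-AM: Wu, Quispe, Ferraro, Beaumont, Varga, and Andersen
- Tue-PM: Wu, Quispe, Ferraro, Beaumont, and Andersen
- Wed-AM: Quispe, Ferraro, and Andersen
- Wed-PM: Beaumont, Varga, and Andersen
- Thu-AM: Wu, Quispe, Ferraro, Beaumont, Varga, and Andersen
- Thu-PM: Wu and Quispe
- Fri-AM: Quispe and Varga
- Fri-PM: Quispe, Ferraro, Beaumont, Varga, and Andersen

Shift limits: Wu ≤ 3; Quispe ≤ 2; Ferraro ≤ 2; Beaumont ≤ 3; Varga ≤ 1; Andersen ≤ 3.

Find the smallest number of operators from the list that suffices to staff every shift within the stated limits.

4

10 slots to fill and no one can take more than 3, so at least ⌈10/3⌉ = 4 operators are needed.
Wu, Quispe, Ferraro, and Andersen alone can cover everything: Tue-AM→Wu, Tue-PM→Wu, Wed-AM→Ferraro+Andersen, Wed-PM→Andersen, Thu-AM→Andersen, Thu-PM→Wu+Quispe, Fri-AM→Quispe, Fri-PM→Ferraro.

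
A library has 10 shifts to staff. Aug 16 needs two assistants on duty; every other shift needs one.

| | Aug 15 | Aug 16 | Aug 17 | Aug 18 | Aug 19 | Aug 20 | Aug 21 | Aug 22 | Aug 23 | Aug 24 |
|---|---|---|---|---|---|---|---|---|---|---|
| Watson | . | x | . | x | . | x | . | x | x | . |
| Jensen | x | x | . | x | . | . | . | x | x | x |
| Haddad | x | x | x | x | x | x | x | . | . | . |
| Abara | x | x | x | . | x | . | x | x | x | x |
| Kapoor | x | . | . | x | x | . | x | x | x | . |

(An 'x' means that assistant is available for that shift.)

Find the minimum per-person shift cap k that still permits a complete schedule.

With 5 assistants and 11 worker-slots to fill, someone must work at least ⌈11/5⌉ = 3 shifts, so k ≥ 3.
k = 3 works: Aug 15→Jensen, Aug 16→Jensen+Abara, Aug 17→Haddad, Aug 18→Watson, Aug 19→Haddad, Aug 20→Watson, Aug 21→Haddad, Aug 22→Watson, Aug 23→Abara, Aug 24→Jensen.
Loads: Watson 3, Jensen 3, Haddad 3, Abara 2, Kapoor 0 — all ≤ 3.

3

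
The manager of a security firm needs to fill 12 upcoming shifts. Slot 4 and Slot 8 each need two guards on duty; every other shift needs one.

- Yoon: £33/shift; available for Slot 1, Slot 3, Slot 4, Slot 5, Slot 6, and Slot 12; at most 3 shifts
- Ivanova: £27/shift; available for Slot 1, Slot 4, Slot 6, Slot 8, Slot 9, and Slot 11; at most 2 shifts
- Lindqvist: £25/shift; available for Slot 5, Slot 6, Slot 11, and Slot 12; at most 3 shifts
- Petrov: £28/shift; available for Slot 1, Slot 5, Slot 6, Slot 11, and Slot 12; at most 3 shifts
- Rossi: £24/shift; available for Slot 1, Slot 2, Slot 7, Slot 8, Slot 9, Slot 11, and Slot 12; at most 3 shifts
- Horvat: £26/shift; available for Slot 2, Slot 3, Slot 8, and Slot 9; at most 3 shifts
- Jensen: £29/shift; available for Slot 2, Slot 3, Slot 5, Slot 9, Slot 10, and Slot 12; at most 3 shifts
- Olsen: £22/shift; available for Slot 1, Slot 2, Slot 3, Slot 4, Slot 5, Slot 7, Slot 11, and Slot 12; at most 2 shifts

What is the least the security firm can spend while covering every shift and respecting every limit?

Slot 10 can only be covered by Jensen, so that assignment is forced.
Picking the cheapest available guard for each shift independently would cost £331, but that ignores the shift limits.
An optimal schedule: Slot 1→Rossi, Slot 2→Rossi, Slot 3→Horvat, Slot 4→Olsen+Ivanova, Slot 5→Lindqvist, Slot 6→Lindqvist, Slot 7→Olsen, Slot 8→Rossi+Horvat, Slot 9→Horvat, Slot 10→Jensen, Slot 11→Ivanova, Slot 12→Lindqvist.
Total: 24 + 24 + 26 + 22 + 27 + 25 + 25 + 22 + 24 + 26 + 26 + 29 + 27 + 25 = £352.

£352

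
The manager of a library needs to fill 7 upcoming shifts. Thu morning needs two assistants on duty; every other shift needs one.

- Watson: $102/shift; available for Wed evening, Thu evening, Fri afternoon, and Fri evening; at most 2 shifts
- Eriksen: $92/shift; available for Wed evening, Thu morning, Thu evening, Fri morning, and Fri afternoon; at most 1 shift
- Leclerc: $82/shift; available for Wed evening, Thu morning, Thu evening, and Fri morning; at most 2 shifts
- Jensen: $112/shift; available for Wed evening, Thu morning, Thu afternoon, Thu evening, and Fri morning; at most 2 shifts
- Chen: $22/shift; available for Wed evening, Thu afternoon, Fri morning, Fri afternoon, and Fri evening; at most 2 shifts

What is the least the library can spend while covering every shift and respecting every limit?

$616

Picking the cheapest available assistant for each shift independently would cost $366, but that ignores the shift limits.
An optimal schedule: Wed evening→Watson, Thu morning→Leclerc+Eriksen, Thu afternoon→Chen, Thu evening→Leclerc, Fri morning→Jensen, Fri afternoon→Watson, Fri evening→Chen.
Total: 102 + 82 + 92 + 22 + 82 + 112 + 102 + 22 = $616.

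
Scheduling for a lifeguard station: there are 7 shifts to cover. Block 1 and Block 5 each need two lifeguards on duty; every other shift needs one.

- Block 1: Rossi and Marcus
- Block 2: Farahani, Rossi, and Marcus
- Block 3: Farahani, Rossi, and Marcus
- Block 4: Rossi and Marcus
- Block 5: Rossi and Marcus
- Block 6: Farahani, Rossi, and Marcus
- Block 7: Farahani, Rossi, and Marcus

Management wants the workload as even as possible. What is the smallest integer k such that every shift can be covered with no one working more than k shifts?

With 3 lifeguards and 9 worker-slots to fill, someone must work at least ⌈9/3⌉ = 3 shifts, so k ≥ 3.
k = 3 works: Block 1→Rossi+Marcus, Block 2→Farahani, Block 3→Farahani, Block 4→Rossi, Block 5→Rossi+Marcus, Block 6→Farahani, Block 7→Marcus.
Loads: Farahani 3, Rossi 3, Marcus 3 — all ≤ 3.

3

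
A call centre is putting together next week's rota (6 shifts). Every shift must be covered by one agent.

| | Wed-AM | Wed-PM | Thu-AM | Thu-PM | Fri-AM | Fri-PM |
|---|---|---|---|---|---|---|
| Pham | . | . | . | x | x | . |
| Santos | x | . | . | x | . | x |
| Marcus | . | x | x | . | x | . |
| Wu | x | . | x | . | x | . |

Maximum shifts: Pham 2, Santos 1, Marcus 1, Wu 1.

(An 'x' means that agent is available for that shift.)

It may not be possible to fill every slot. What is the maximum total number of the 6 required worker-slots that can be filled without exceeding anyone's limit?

5

Total capacity across all agents is 2+1+1+1 = 5, and 6 slots are needed, so at most 5 can be filled.
An assignment achieving 5: Wed-AM→Wu, Wed-PM→Marcus, Thu-PM→Pham, Fri-AM→Pham, Fri-PM→Santos.
Loads: Pham 2/2, Santos 1/1, Marcus 1/1, Wu 1/1.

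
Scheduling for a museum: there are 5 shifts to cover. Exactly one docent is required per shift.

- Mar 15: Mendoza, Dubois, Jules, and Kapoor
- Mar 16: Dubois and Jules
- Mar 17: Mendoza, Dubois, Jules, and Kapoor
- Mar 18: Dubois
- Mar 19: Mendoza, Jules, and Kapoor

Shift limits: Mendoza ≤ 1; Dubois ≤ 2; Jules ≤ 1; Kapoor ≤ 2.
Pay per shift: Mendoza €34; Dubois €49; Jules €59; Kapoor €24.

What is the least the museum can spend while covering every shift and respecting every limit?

Mar 18 can only be covered by Dubois, so that assignment is forced.
Picking the cheapest available docent for each shift independently would cost €170, but that ignores the shift limits.
An optimal schedule: Mar 15→Kapoor, Mar 16→Dubois, Mar 17→Mendoza, Mar 18→Dubois, Mar 19→Kapoor.
Total: 24 + 49 + 34 + 49 + 24 = €180.

€180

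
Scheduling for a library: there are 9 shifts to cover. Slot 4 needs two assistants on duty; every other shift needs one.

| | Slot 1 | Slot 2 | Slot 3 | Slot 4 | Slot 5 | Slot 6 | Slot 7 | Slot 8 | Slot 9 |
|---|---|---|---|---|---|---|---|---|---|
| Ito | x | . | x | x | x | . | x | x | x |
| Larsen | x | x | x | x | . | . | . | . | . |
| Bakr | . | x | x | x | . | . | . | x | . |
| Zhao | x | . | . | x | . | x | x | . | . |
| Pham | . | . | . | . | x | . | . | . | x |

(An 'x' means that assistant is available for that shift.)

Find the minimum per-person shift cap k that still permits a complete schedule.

2

With 5 assistants and 10 worker-slots to fill, someone must work at least ⌈10/5⌉ = 2 shifts, so k ≥ 2.
k = 2 works: Slot 1→Larsen, Slot 2→Larsen, Slot 3→Bakr, Slot 4→Bakr+Zhao, Slot 5→Pham, Slot 6→Zhao, Slot 7→Ito, Slot 8→Ito, Slot 9→Pham.
Loads: Ito 2, Larsen 2, Bakr 2, Zhao 2, Pham 2 — all ≤ 2.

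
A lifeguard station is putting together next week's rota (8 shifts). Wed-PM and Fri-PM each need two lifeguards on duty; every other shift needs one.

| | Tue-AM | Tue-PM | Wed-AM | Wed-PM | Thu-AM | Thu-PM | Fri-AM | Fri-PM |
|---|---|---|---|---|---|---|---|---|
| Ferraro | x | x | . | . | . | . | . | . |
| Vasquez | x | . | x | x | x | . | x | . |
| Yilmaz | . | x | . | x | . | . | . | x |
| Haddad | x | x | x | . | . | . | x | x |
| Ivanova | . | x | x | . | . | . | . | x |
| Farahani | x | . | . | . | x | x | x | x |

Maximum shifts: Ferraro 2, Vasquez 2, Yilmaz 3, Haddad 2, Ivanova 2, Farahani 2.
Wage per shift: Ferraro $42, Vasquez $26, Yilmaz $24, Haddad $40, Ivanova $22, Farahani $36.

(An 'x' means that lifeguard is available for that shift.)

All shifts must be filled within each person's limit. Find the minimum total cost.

Wed-PM can only be covered by Vasquez and Yilmaz, so that assignment is forced.
Thu-PM can only be covered by Farahani, so that assignment is forced.
Picking the cheapest available lifeguard for each shift independently would cost $254, but that ignores the shift limits.
An optimal schedule: Tue-AM→Haddad, Tue-PM→Yilmaz, Wed-AM→Ivanova, Wed-PM→Yilmaz+Vasquez, Thu-AM→Vasquez, Thu-PM→Farahani, Fri-AM→Farahani, Fri-PM→Ivanova+Yilmaz.
Total: 40 + 24 + 22 + 24 + 26 + 26 + 36 + 36 + 22 + 24 = $280.

$280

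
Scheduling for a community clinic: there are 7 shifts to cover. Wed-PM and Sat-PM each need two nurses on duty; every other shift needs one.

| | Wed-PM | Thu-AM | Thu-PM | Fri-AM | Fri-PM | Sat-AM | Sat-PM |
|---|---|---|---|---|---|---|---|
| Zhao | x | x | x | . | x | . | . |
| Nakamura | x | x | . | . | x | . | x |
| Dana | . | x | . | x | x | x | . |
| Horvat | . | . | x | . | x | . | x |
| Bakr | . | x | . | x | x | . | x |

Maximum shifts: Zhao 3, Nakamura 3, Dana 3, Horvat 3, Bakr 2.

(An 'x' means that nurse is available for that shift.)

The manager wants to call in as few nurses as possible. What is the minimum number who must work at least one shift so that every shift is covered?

4

9 slots to fill and no one can take more than 3, so at least ⌈9/3⌉ = 3 nurses are needed.
Shifts {Wed-PM, Sat-AM, Sat-PM} need 5 slots, but among the nurses available for them (Zhao, Nakamura, Dana, Horvat, and Bakr) any 3 together supply at most 4. So 3 nurses are not enough.
Zhao, Nakamura, Dana, and Horvat alone can cover everything: Wed-PM→Zhao+Nakamura, Thu-AM→Zhao, Thu-PM→Zhao, Fri-AM→Dana, Fri-PM→Nakamura, Sat-AM→Dana, Sat-PM→Nakamura+Horvat.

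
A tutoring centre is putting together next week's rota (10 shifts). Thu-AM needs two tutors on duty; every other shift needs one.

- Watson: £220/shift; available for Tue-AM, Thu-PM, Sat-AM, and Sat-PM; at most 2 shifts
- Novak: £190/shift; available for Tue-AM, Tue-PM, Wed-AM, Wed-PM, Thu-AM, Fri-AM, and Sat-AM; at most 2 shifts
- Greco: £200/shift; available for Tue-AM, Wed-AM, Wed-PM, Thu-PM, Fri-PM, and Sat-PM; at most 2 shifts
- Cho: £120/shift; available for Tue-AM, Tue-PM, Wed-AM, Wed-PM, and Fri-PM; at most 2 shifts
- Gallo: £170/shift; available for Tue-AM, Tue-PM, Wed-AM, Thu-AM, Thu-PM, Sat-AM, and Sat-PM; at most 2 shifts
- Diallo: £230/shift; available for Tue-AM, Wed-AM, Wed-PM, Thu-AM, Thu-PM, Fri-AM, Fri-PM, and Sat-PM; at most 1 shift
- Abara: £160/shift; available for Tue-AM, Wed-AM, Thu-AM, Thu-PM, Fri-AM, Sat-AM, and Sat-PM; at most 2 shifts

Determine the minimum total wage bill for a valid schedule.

£1900

Picking the cheapest available tutor for each shift independently would cost £1570, but that ignores the shift limits.
An optimal schedule: Tue-AM→Watson, Tue-PM→Cho, Wed-AM→Greco, Wed-PM→Novak, Thu-AM→Gallo+Novak, Thu-PM→Gallo, Fri-AM→Abara, Fri-PM→Cho, Sat-AM→Abara, Sat-PM→Greco.
Total: 220 + 120 + 200 + 190 + 170 + 190 + 170 + 160 + 120 + 160 + 200 = £1900.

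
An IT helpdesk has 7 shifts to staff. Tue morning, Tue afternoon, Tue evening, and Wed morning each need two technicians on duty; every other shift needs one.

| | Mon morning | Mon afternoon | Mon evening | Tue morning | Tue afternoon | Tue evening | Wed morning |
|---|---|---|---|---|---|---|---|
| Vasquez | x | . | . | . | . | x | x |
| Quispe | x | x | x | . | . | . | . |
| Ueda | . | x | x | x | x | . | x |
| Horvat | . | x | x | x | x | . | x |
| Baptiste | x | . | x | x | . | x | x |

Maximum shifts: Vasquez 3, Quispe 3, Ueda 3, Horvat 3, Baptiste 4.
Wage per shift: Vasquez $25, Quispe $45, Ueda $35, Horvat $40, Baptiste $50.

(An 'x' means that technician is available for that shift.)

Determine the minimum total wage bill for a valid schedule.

$395

Tue afternoon can only be covered by Ueda and Horvat, so that assignment is forced.
Tue evening can only be covered by Vasquez and Baptiste, so that assignment is forced.
Picking the cheapest available technician for each shift independently would cost $380, but that ignores the shift limits.
An optimal schedule: Mon morning→Vasquez, Mon afternoon→Ueda, Mon evening→Quispe, Tue morning→Ueda+Horvat, Tue afternoon→Ueda+Horvat, Tue evening→Vasquez+Baptiste, Wed morning→Vasquez+Horvat.
Total: 25 + 35 + 45 + 35 + 40 + 35 + 40 + 25 + 50 + 25 + 40 = $395.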